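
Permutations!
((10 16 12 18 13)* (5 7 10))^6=(5 13 18 12 16 10 7)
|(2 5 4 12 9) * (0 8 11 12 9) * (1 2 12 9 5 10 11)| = 8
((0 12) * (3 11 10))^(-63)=((0 12)(3 11 10))^(-63)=(0 12)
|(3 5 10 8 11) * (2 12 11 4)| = |(2 12 11 3 5 10 8 4)| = 8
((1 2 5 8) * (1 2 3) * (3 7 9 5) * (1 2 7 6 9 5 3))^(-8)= (1 9 2 6 3)(5 8 7)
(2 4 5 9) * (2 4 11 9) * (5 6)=(2 11 9 4 6 5)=[0, 1, 11, 3, 6, 2, 5, 7, 8, 4, 10, 9]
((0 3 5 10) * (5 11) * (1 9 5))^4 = (0 9 3 5 11 10 1)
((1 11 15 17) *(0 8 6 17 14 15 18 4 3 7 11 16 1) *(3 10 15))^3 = ((0 8 6 17)(1 16)(3 7 11 18 4 10 15 14))^3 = (0 17 6 8)(1 16)(3 18 15 7 4 14 11 10)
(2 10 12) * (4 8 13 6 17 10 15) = (2 15 4 8 13 6 17 10 12) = [0, 1, 15, 3, 8, 5, 17, 7, 13, 9, 12, 11, 2, 6, 14, 4, 16, 10]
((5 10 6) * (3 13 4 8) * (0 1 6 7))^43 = (0 1 6 5 10 7)(3 8 4 13)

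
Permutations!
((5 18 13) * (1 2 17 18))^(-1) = (1 5 13 18 17 2)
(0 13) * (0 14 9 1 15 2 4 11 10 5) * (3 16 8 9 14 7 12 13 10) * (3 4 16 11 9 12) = (0 10 5)(1 15 2 16 8 12 13 7 3 11 4 9) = [10, 15, 16, 11, 9, 0, 6, 3, 12, 1, 5, 4, 13, 7, 14, 2, 8]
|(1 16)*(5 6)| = |(1 16)(5 6)| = 2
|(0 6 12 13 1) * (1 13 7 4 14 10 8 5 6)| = 8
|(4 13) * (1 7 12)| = |(1 7 12)(4 13)| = 6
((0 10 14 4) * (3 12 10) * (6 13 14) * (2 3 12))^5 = ((0 12 10 6 13 14 4)(2 3))^5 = (0 14 6 12 4 13 10)(2 3)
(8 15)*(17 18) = [0, 1, 2, 3, 4, 5, 6, 7, 15, 9, 10, 11, 12, 13, 14, 8, 16, 18, 17] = (8 15)(17 18)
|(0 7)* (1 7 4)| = 4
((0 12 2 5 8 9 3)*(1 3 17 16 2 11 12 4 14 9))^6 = (0 2 4 5 14 8 9 1 17 3 16)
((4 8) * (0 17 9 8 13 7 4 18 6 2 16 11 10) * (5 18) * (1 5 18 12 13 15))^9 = ((0 17 9 8 18 6 2 16 11 10)(1 5 12 13 7 4 15))^9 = (0 10 11 16 2 6 18 8 9 17)(1 12 7 15 5 13 4)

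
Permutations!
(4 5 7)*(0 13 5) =(0 13 5 7 4) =[13, 1, 2, 3, 0, 7, 6, 4, 8, 9, 10, 11, 12, 5]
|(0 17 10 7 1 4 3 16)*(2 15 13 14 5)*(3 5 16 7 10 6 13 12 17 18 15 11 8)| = |(0 18 15 12 17 6 13 14 16)(1 4 5 2 11 8 3 7)| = 72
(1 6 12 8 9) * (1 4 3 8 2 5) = (1 6 12 2 5)(3 8 9 4) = [0, 6, 5, 8, 3, 1, 12, 7, 9, 4, 10, 11, 2]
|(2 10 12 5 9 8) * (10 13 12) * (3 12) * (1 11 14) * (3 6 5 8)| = 24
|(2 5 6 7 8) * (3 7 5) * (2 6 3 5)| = |(2 5 3 7 8 6)| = 6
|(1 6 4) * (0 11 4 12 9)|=7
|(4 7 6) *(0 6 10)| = 5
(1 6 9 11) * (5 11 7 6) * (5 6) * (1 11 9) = [0, 6, 2, 3, 4, 9, 1, 5, 8, 7, 10, 11] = (11)(1 6)(5 9 7)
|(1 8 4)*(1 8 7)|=2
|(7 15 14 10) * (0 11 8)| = |(0 11 8)(7 15 14 10)| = 12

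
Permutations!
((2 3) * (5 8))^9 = ((2 3)(5 8))^9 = (2 3)(5 8)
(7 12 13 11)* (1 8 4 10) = (1 8 4 10)(7 12 13 11) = [0, 8, 2, 3, 10, 5, 6, 12, 4, 9, 1, 7, 13, 11]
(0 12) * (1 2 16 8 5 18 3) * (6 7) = (0 12)(1 2 16 8 5 18 3)(6 7) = [12, 2, 16, 1, 4, 18, 7, 6, 5, 9, 10, 11, 0, 13, 14, 15, 8, 17, 3]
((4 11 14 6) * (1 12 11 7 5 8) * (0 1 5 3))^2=((0 1 12 11 14 6 4 7 3)(5 8))^2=(0 12 14 4 3 1 11 6 7)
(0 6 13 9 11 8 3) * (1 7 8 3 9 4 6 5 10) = [5, 7, 2, 0, 6, 10, 13, 8, 9, 11, 1, 3, 12, 4] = (0 5 10 1 7 8 9 11 3)(4 6 13)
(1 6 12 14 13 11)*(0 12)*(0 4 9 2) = (0 12 14 13 11 1 6 4 9 2) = [12, 6, 0, 3, 9, 5, 4, 7, 8, 2, 10, 1, 14, 11, 13]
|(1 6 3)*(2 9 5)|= |(1 6 3)(2 9 5)|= 3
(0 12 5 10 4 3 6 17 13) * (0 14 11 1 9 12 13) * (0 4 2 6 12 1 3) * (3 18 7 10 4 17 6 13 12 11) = [12, 9, 13, 11, 0, 4, 6, 10, 8, 1, 2, 18, 5, 14, 3, 15, 16, 17, 7] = (0 12 5 4)(1 9)(2 13 14 3 11 18 7 10)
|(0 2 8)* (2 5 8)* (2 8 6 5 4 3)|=|(0 4 3 2 8)(5 6)|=10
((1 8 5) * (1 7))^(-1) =((1 8 5 7))^(-1) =(1 7 5 8)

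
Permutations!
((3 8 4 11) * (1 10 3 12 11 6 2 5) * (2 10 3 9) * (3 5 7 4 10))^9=((1 5)(2 7 4 6 3 8 10 9)(11 12))^9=(1 5)(2 7 4 6 3 8 10 9)(11 12)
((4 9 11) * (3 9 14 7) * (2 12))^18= ((2 12)(3 9 11 4 14 7))^18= (14)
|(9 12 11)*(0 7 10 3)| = 12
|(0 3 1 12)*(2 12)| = |(0 3 1 2 12)| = 5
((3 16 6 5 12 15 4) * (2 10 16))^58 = (2 5 3 6 4 16 15 10 12)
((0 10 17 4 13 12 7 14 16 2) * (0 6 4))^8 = (0 17 10)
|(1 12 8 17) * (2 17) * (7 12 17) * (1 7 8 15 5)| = 6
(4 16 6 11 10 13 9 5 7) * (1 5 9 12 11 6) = (1 5 7 4 16)(10 13 12 11) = [0, 5, 2, 3, 16, 7, 6, 4, 8, 9, 13, 10, 11, 12, 14, 15, 1]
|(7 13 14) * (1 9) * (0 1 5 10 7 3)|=|(0 1 9 5 10 7 13 14 3)|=9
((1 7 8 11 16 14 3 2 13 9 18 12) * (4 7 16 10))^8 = ((1 16 14 3 2 13 9 18 12)(4 7 8 11 10))^8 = (1 12 18 9 13 2 3 14 16)(4 11 7 10 8)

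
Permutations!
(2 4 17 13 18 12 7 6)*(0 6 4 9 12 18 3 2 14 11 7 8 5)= (18)(0 6 14 11 7 4 17 13 3 2 9 12 8 5)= [6, 1, 9, 2, 17, 0, 14, 4, 5, 12, 10, 7, 8, 3, 11, 15, 16, 13, 18]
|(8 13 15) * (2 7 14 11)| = 12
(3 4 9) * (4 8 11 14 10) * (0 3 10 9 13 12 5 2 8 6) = (0 3 6)(2 8 11 14 9 10 4 13 12 5) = [3, 1, 8, 6, 13, 2, 0, 7, 11, 10, 4, 14, 5, 12, 9]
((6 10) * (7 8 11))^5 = ((6 10)(7 8 11))^5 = (6 10)(7 11 8)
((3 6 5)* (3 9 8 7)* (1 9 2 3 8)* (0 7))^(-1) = (0 8 7)(1 9)(2 5 6 3)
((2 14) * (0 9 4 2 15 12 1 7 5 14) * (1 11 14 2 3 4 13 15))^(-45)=(0 2 5 7 1 14 11 12 15 13 9)(3 4)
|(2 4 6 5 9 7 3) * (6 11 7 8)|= 20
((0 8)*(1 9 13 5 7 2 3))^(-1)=(0 8)(1 3 2 7 5 13 9)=((0 8)(1 9 13 5 7 2 3))^(-1)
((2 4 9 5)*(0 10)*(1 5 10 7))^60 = (0 2)(1 9)(4 7)(5 10)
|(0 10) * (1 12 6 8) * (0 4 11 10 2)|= |(0 2)(1 12 6 8)(4 11 10)|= 12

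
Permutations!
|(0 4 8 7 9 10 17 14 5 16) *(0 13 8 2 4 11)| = 18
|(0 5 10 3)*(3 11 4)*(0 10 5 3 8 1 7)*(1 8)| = 7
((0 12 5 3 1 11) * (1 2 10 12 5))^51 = ((0 5 3 2 10 12 1 11))^51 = (0 2 1 5 10 11 3 12)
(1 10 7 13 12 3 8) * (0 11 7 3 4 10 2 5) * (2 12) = (0 11 7 13 2 5)(1 12 4 10 3 8) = [11, 12, 5, 8, 10, 0, 6, 13, 1, 9, 3, 7, 4, 2]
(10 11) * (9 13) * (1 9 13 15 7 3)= (1 9 15 7 3)(10 11)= [0, 9, 2, 1, 4, 5, 6, 3, 8, 15, 11, 10, 12, 13, 14, 7]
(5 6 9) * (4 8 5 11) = [0, 1, 2, 3, 8, 6, 9, 7, 5, 11, 10, 4] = (4 8 5 6 9 11)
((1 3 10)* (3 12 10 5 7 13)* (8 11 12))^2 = (1 11 10 8 12)(3 7)(5 13)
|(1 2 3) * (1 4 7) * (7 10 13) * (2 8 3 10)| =|(1 8 3 4 2 10 13 7)| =8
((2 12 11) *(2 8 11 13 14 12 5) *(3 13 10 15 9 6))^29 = ((2 5)(3 13 14 12 10 15 9 6)(8 11))^29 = (2 5)(3 15 14 6 10 13 9 12)(8 11)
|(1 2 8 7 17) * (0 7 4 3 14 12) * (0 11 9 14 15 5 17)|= 8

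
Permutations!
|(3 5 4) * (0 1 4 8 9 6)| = |(0 1 4 3 5 8 9 6)| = 8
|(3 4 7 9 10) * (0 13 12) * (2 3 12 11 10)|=5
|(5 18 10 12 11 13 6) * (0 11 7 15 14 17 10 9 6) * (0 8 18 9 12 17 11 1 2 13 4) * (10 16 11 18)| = 30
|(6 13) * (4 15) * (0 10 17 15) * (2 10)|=6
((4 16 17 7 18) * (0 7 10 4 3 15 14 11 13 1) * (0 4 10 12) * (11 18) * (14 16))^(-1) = (0 12 17 16 15 3 18 14 4 1 13 11 7)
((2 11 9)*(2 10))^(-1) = (2 10 9 11)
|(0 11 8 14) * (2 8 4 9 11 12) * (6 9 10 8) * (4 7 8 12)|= |(0 4 10 12 2 6 9 11 7 8 14)|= 11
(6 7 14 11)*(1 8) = [0, 8, 2, 3, 4, 5, 7, 14, 1, 9, 10, 6, 12, 13, 11] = (1 8)(6 7 14 11)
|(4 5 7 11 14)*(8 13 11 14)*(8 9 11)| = |(4 5 7 14)(8 13)(9 11)| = 4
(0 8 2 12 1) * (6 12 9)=[8, 0, 9, 3, 4, 5, 12, 7, 2, 6, 10, 11, 1]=(0 8 2 9 6 12 1)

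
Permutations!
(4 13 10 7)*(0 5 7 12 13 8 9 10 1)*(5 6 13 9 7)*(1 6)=[1, 0, 2, 3, 8, 5, 13, 4, 7, 10, 12, 11, 9, 6]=(0 1)(4 8 7)(6 13)(9 10 12)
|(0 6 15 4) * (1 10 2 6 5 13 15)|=20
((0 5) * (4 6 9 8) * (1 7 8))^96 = ((0 5)(1 7 8 4 6 9))^96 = (9)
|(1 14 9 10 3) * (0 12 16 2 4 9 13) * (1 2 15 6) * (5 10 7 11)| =8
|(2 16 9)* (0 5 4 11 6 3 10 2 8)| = |(0 5 4 11 6 3 10 2 16 9 8)| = 11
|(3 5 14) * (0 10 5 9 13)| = 7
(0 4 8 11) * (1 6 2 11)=(0 4 8 1 6 2 11)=[4, 6, 11, 3, 8, 5, 2, 7, 1, 9, 10, 0]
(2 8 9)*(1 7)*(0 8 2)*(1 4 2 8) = [1, 7, 8, 3, 2, 5, 6, 4, 9, 0] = (0 1 7 4 2 8 9)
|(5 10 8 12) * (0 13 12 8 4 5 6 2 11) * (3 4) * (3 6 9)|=|(0 13 12 9 3 4 5 10 6 2 11)|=11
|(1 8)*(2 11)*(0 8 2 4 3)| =7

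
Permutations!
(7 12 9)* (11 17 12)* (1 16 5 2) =[0, 16, 1, 3, 4, 2, 6, 11, 8, 7, 10, 17, 9, 13, 14, 15, 5, 12] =(1 16 5 2)(7 11 17 12 9)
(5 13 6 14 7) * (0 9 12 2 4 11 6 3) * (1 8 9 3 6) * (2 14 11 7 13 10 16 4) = (0 3)(1 8 9 12 14 13 6 11)(4 7 5 10 16) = [3, 8, 2, 0, 7, 10, 11, 5, 9, 12, 16, 1, 14, 6, 13, 15, 4]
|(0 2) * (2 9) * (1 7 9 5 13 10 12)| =|(0 5 13 10 12 1 7 9 2)| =9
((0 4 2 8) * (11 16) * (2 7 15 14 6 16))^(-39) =(0 4 7 15 14 6 16 11 2 8)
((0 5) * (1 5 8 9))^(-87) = (0 1 8 5 9)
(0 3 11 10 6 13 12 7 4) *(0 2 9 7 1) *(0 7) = (0 3 11 10 6 13 12 1 7 4 2 9) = [3, 7, 9, 11, 2, 5, 13, 4, 8, 0, 6, 10, 1, 12]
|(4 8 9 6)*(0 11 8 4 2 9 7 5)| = 15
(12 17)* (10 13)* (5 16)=(5 16)(10 13)(12 17)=[0, 1, 2, 3, 4, 16, 6, 7, 8, 9, 13, 11, 17, 10, 14, 15, 5, 12]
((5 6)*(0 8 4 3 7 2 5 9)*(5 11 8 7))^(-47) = (0 11 3 9 2 4 6 7 8 5)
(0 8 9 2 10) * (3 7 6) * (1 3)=[8, 3, 10, 7, 4, 5, 1, 6, 9, 2, 0]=(0 8 9 2 10)(1 3 7 6)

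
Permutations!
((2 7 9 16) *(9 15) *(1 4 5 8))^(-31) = ((1 4 5 8)(2 7 15 9 16))^(-31) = (1 4 5 8)(2 16 9 15 7)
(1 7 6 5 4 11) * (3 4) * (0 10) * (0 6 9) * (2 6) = (0 10 2 6 5 3 4 11 1 7 9) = [10, 7, 6, 4, 11, 3, 5, 9, 8, 0, 2, 1]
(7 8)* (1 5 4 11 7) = (1 5 4 11 7 8) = [0, 5, 2, 3, 11, 4, 6, 8, 1, 9, 10, 7]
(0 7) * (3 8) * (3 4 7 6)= (0 6 3 8 4 7)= [6, 1, 2, 8, 7, 5, 3, 0, 4]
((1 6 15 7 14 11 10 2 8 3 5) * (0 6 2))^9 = (0 15 14 10 6 7 11)(1 5 3 8 2)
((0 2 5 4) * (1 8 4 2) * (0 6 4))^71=(0 8 1)(2 5)(4 6)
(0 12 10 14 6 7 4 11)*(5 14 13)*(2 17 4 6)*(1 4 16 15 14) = (0 12 10 13 5 1 4 11)(2 17 16 15 14)(6 7) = [12, 4, 17, 3, 11, 1, 7, 6, 8, 9, 13, 0, 10, 5, 2, 14, 15, 16]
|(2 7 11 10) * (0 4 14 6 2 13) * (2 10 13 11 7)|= |(0 4 14 6 10 11 13)|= 7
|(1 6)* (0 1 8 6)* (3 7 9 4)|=4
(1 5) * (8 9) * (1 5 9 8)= (1 9)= [0, 9, 2, 3, 4, 5, 6, 7, 8, 1]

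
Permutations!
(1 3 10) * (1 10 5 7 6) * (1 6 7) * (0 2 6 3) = (10)(0 2 6 3 5 1) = [2, 0, 6, 5, 4, 1, 3, 7, 8, 9, 10]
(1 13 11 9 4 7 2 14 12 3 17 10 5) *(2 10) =(1 13 11 9 4 7 10 5)(2 14 12 3 17) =[0, 13, 14, 17, 7, 1, 6, 10, 8, 4, 5, 9, 3, 11, 12, 15, 16, 2]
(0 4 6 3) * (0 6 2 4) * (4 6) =(2 6 3 4) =[0, 1, 6, 4, 2, 5, 3]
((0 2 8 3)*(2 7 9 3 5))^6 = ((0 7 9 3)(2 8 5))^6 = (0 9)(3 7)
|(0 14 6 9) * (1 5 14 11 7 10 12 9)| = 12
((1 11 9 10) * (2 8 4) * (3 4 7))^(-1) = ((1 11 9 10)(2 8 7 3 4))^(-1) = (1 10 9 11)(2 4 3 7 8)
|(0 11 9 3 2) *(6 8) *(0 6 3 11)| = 4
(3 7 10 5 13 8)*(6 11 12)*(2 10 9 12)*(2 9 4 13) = [0, 1, 10, 7, 13, 2, 11, 4, 3, 12, 5, 9, 6, 8] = (2 10 5)(3 7 4 13 8)(6 11 9 12)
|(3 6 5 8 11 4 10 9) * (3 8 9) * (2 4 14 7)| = |(2 4 10 3 6 5 9 8 11 14 7)| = 11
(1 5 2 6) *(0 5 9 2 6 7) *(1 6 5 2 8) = (0 2 7)(1 9 8) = [2, 9, 7, 3, 4, 5, 6, 0, 1, 8]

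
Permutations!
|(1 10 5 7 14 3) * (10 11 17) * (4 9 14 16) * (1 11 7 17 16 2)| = 6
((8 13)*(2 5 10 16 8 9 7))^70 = ((2 5 10 16 8 13 9 7))^70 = (2 9 8 10)(5 7 13 16)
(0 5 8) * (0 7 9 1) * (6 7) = (0 5 8 6 7 9 1) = [5, 0, 2, 3, 4, 8, 7, 9, 6, 1]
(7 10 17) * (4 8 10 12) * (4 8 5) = [0, 1, 2, 3, 5, 4, 6, 12, 10, 9, 17, 11, 8, 13, 14, 15, 16, 7] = (4 5)(7 12 8 10 17)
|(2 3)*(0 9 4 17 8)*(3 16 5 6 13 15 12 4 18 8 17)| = 36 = |(0 9 18 8)(2 16 5 6 13 15 12 4 3)|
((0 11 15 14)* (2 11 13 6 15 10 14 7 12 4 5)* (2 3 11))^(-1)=(0 14 10 11 3 5 4 12 7 15 6 13)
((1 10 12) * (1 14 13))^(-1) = (1 13 14 12 10)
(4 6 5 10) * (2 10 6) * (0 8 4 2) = (0 8 4)(2 10)(5 6) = [8, 1, 10, 3, 0, 6, 5, 7, 4, 9, 2]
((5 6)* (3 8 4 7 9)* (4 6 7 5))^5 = (3 7 4 8 9 5 6)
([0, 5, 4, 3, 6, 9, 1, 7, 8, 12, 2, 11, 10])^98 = (1 9 10 4)(2 6 5 12)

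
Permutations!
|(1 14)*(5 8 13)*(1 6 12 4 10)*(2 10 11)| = |(1 14 6 12 4 11 2 10)(5 8 13)| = 24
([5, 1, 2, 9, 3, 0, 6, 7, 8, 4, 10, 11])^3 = [5, 1, 2, 3, 4, 0, 6, 7, 8, 9, 10, 11]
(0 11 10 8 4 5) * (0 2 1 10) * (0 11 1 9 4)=(11)(0 1 10 8)(2 9 4 5)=[1, 10, 9, 3, 5, 2, 6, 7, 0, 4, 8, 11]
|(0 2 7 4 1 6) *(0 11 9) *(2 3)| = 9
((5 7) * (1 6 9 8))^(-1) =((1 6 9 8)(5 7))^(-1) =(1 8 9 6)(5 7)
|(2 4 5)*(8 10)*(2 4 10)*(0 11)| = 6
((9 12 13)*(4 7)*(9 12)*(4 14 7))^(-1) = (7 14)(12 13)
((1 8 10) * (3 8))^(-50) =(1 8)(3 10)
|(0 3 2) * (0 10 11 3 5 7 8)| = 4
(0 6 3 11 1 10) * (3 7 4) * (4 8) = (0 6 7 8 4 3 11 1 10) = [6, 10, 2, 11, 3, 5, 7, 8, 4, 9, 0, 1]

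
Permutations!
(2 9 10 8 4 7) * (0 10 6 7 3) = (0 10 8 4 3)(2 9 6 7) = [10, 1, 9, 0, 3, 5, 7, 2, 4, 6, 8]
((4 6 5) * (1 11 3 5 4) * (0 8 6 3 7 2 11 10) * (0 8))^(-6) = ((1 10 8 6 4 3 5)(2 11 7))^(-6) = (11)(1 10 8 6 4 3 5)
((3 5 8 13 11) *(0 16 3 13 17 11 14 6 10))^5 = (0 17 10 8 6 5 14 3 13 16 11)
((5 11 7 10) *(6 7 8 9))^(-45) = (5 6 11 7 8 10 9)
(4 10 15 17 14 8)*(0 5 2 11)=(0 5 2 11)(4 10 15 17 14 8)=[5, 1, 11, 3, 10, 2, 6, 7, 4, 9, 15, 0, 12, 13, 8, 17, 16, 14]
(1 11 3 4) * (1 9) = (1 11 3 4 9) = [0, 11, 2, 4, 9, 5, 6, 7, 8, 1, 10, 3]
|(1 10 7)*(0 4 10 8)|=|(0 4 10 7 1 8)|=6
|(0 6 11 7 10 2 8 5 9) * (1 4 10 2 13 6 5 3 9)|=13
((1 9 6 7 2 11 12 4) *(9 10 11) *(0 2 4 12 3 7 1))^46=(12)(0 11 9 7 1)(2 3 6 4 10)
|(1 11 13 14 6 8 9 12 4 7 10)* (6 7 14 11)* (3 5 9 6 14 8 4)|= 12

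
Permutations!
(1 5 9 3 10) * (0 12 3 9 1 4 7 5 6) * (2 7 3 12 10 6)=(12)(0 10 4 3 6)(1 2 7 5)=[10, 2, 7, 6, 3, 1, 0, 5, 8, 9, 4, 11, 12]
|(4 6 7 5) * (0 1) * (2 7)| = |(0 1)(2 7 5 4 6)| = 10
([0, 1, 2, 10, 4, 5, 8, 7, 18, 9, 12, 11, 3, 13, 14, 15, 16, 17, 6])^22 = (3 10 12)(6 8 18)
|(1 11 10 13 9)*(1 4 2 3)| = |(1 11 10 13 9 4 2 3)| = 8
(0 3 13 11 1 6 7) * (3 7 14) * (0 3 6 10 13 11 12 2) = [7, 10, 0, 11, 4, 5, 14, 3, 8, 9, 13, 1, 2, 12, 6] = (0 7 3 11 1 10 13 12 2)(6 14)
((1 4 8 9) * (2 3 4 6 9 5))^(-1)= (1 9 6)(2 5 8 4 3)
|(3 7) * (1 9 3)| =|(1 9 3 7)| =4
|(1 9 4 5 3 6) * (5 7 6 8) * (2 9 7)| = 3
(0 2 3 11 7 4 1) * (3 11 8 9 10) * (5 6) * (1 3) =(0 2 11 7 4 3 8 9 10 1)(5 6) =[2, 0, 11, 8, 3, 6, 5, 4, 9, 10, 1, 7]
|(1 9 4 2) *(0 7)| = |(0 7)(1 9 4 2)| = 4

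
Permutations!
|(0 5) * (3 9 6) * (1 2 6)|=10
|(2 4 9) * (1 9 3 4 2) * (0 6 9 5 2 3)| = |(0 6 9 1 5 2 3 4)| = 8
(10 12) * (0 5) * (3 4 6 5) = (0 3 4 6 5)(10 12) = [3, 1, 2, 4, 6, 0, 5, 7, 8, 9, 12, 11, 10]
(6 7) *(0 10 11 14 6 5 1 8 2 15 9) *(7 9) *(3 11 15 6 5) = (0 10 15 7 3 11 14 5 1 8 2 6 9) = [10, 8, 6, 11, 4, 1, 9, 3, 2, 0, 15, 14, 12, 13, 5, 7]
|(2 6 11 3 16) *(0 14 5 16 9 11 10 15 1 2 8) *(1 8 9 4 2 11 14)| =|(0 1 11 3 4 2 6 10 15 8)(5 16 9 14)| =20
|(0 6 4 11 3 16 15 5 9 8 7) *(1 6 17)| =|(0 17 1 6 4 11 3 16 15 5 9 8 7)| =13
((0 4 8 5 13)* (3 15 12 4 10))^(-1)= (0 13 5 8 4 12 15 3 10)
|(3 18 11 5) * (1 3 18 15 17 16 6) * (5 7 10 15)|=11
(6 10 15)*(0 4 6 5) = [4, 1, 2, 3, 6, 0, 10, 7, 8, 9, 15, 11, 12, 13, 14, 5] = (0 4 6 10 15 5)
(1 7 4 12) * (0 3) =(0 3)(1 7 4 12) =[3, 7, 2, 0, 12, 5, 6, 4, 8, 9, 10, 11, 1]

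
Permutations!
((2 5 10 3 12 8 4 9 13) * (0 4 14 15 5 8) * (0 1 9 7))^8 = (0 7 4)(1 10 14 13 12 5 8 9 3 15 2)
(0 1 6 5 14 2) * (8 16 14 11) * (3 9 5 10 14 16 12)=(16)(0 1 6 10 14 2)(3 9 5 11 8 12)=[1, 6, 0, 9, 4, 11, 10, 7, 12, 5, 14, 8, 3, 13, 2, 15, 16]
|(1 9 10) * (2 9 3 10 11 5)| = |(1 3 10)(2 9 11 5)| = 12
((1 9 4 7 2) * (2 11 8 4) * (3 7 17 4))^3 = ((1 9 2)(3 7 11 8)(4 17))^3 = (3 8 11 7)(4 17)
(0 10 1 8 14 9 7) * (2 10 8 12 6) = [8, 12, 10, 3, 4, 5, 2, 0, 14, 7, 1, 11, 6, 13, 9] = (0 8 14 9 7)(1 12 6 2 10)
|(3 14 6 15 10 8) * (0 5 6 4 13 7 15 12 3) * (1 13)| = 13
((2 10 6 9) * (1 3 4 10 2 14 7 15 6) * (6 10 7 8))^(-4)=(1 4 15)(3 7 10)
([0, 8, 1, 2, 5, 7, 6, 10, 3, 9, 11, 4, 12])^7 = [0, 2, 3, 8, 7, 10, 6, 11, 1, 9, 4, 5, 12]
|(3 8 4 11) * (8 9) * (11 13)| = |(3 9 8 4 13 11)| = 6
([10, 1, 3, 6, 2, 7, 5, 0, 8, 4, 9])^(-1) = (0 7 5 6 3 2 4 9 10)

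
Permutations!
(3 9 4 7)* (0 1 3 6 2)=[1, 3, 0, 9, 7, 5, 2, 6, 8, 4]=(0 1 3 9 4 7 6 2)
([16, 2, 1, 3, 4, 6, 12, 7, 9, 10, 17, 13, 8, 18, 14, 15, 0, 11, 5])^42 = (5 12 9 17 13)(6 8 10 11 18)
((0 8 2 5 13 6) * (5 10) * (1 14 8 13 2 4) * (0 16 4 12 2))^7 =((0 13 6 16 4 1 14 8 12 2 10 5))^7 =(0 8 6 2 4 5 14 13 12 16 10 1)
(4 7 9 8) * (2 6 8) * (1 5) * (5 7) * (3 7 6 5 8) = (1 6 3 7 9 2 5)(4 8) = [0, 6, 5, 7, 8, 1, 3, 9, 4, 2]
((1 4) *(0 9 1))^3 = (0 4 1 9)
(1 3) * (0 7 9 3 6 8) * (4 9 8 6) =(0 7 8)(1 4 9 3) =[7, 4, 2, 1, 9, 5, 6, 8, 0, 3]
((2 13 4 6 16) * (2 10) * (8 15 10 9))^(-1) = ((2 13 4 6 16 9 8 15 10))^(-1) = (2 10 15 8 9 16 6 4 13)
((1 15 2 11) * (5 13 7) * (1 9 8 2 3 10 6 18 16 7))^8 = ((1 15 3 10 6 18 16 7 5 13)(2 11 9 8))^8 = (1 5 16 6 3)(7 18 10 15 13)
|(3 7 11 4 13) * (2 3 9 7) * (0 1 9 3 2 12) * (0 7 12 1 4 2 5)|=11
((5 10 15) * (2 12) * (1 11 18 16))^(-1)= ((1 11 18 16)(2 12)(5 10 15))^(-1)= (1 16 18 11)(2 12)(5 15 10)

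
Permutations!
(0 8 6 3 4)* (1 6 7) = (0 8 7 1 6 3 4) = [8, 6, 2, 4, 0, 5, 3, 1, 7]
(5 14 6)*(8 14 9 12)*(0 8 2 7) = [8, 1, 7, 3, 4, 9, 5, 0, 14, 12, 10, 11, 2, 13, 6] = (0 8 14 6 5 9 12 2 7)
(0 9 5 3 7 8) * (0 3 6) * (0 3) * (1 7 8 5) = (0 9 1 7 5 6 3 8) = [9, 7, 2, 8, 4, 6, 3, 5, 0, 1]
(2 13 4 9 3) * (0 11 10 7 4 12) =(0 11 10 7 4 9 3 2 13 12) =[11, 1, 13, 2, 9, 5, 6, 4, 8, 3, 7, 10, 0, 12]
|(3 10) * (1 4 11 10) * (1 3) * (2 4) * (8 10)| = |(1 2 4 11 8 10)| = 6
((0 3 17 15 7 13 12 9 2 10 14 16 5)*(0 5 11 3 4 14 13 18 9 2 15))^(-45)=(0 11 4 3 14 17 16)(2 12 13 10)(7 15 9 18)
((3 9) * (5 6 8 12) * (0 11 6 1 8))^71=((0 11 6)(1 8 12 5)(3 9))^71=(0 6 11)(1 5 12 8)(3 9)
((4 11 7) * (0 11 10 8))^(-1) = (0 8 10 4 7 11)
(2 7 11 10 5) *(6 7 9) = (2 9 6 7 11 10 5) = [0, 1, 9, 3, 4, 2, 7, 11, 8, 6, 5, 10]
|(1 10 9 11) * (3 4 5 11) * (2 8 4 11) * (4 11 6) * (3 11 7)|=28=|(1 10 9 11)(2 8 7 3 6 4 5)|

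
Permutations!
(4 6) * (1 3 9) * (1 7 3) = (3 9 7)(4 6) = [0, 1, 2, 9, 6, 5, 4, 3, 8, 7]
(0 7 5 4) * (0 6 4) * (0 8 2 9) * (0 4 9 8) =(0 7 5)(2 8)(4 6 9) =[7, 1, 8, 3, 6, 0, 9, 5, 2, 4]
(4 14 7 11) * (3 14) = (3 14 7 11 4) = [0, 1, 2, 14, 3, 5, 6, 11, 8, 9, 10, 4, 12, 13, 7]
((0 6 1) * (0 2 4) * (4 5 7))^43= (0 6 1 2 5 7 4)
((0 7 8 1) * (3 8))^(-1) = (0 1 8 3 7)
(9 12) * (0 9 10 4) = (0 9 12 10 4) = [9, 1, 2, 3, 0, 5, 6, 7, 8, 12, 4, 11, 10]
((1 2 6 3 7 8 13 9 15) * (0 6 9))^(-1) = ((0 6 3 7 8 13)(1 2 9 15))^(-1) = (0 13 8 7 3 6)(1 15 9 2)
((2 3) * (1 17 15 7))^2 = (1 15)(7 17)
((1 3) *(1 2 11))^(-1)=(1 11 2 3)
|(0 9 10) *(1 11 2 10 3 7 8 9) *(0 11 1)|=|(2 10 11)(3 7 8 9)|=12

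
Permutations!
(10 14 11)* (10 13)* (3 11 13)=(3 11)(10 14 13)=[0, 1, 2, 11, 4, 5, 6, 7, 8, 9, 14, 3, 12, 10, 13]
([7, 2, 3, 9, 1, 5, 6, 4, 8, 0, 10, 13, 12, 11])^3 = (0 1 9 4 3 7 2)(11 13)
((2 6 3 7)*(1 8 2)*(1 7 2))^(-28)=((1 8)(2 6 3))^(-28)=(8)(2 3 6)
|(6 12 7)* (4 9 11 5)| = 12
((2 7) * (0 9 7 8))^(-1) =(0 8 2 7 9)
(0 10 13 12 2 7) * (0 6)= (0 10 13 12 2 7 6)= [10, 1, 7, 3, 4, 5, 0, 6, 8, 9, 13, 11, 2, 12]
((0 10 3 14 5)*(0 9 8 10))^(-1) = ((3 14 5 9 8 10))^(-1) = (3 10 8 9 5 14)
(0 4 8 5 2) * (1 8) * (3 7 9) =[4, 8, 0, 7, 1, 2, 6, 9, 5, 3] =(0 4 1 8 5 2)(3 7 9)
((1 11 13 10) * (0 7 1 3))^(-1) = ((0 7 1 11 13 10 3))^(-1) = (0 3 10 13 11 1 7)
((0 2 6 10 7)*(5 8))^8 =(0 10 2 7 6) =((0 2 6 10 7)(5 8))^8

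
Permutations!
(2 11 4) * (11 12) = (2 12 11 4) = [0, 1, 12, 3, 2, 5, 6, 7, 8, 9, 10, 4, 11]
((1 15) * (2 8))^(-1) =((1 15)(2 8))^(-1) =(1 15)(2 8)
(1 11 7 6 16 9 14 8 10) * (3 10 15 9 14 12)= (1 11 7 6 16 14 8 15 9 12 3 10)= [0, 11, 2, 10, 4, 5, 16, 6, 15, 12, 1, 7, 3, 13, 8, 9, 14]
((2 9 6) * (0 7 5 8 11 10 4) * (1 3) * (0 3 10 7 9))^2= (0 6)(1 4)(2 9)(3 10)(5 11)(7 8)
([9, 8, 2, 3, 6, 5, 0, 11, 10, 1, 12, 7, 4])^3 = [8, 12, 2, 3, 9, 5, 1, 11, 4, 10, 6, 7, 0]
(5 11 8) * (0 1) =(0 1)(5 11 8) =[1, 0, 2, 3, 4, 11, 6, 7, 5, 9, 10, 8]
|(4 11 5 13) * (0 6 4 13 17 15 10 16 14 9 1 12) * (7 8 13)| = |(0 6 4 11 5 17 15 10 16 14 9 1 12)(7 8 13)| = 39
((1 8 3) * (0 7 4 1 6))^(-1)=(0 6 3 8 1 4 7)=((0 7 4 1 8 3 6))^(-1)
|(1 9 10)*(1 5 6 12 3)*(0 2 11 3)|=10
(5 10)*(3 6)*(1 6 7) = (1 6 3 7)(5 10) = [0, 6, 2, 7, 4, 10, 3, 1, 8, 9, 5]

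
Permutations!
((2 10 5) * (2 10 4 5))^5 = ((2 4 5 10))^5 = (2 4 5 10)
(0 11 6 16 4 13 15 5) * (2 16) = (0 11 6 2 16 4 13 15 5) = [11, 1, 16, 3, 13, 0, 2, 7, 8, 9, 10, 6, 12, 15, 14, 5, 4]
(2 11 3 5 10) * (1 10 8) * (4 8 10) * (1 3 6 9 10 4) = (2 11 6 9 10)(3 5 4 8) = [0, 1, 11, 5, 8, 4, 9, 7, 3, 10, 2, 6]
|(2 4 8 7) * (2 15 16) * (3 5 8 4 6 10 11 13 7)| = 24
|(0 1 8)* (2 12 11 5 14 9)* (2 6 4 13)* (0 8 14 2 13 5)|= 10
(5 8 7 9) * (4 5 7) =(4 5 8)(7 9) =[0, 1, 2, 3, 5, 8, 6, 9, 4, 7]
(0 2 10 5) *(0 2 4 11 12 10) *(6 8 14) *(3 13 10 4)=(0 3 13 10 5 2)(4 11 12)(6 8 14)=[3, 1, 0, 13, 11, 2, 8, 7, 14, 9, 5, 12, 4, 10, 6]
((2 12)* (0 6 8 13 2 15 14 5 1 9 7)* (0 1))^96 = ((0 6 8 13 2 12 15 14 5)(1 9 7))^96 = (0 15 13)(2 6 14)(5 12 8)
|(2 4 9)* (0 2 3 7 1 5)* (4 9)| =|(0 2 9 3 7 1 5)| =7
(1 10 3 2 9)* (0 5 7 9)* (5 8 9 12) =(0 8 9 1 10 3 2)(5 7 12) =[8, 10, 0, 2, 4, 7, 6, 12, 9, 1, 3, 11, 5]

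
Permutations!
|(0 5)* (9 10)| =|(0 5)(9 10)| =2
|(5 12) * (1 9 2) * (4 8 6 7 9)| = 14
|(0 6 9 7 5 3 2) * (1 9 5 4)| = 20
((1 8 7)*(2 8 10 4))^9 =((1 10 4 2 8 7))^9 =(1 2)(4 7)(8 10)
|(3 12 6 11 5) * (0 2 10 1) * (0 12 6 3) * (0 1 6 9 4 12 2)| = |(1 2 10 6 11 5)(3 9 4 12)| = 12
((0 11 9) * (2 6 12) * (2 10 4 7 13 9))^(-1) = ((0 11 2 6 12 10 4 7 13 9))^(-1) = (0 9 13 7 4 10 12 6 2 11)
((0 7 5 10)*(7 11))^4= ((0 11 7 5 10))^4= (0 10 5 7 11)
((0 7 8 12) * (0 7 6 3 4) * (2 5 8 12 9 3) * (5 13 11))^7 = (0 9 11 6 3 5 2 4 8 13)(7 12)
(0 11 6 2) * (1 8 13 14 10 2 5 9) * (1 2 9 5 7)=(0 11 6 7 1 8 13 14 10 9 2)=[11, 8, 0, 3, 4, 5, 7, 1, 13, 2, 9, 6, 12, 14, 10]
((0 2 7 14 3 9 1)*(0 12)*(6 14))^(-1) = ((0 2 7 6 14 3 9 1 12))^(-1) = (0 12 1 9 3 14 6 7 2)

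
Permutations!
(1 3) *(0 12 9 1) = (0 12 9 1 3) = [12, 3, 2, 0, 4, 5, 6, 7, 8, 1, 10, 11, 9]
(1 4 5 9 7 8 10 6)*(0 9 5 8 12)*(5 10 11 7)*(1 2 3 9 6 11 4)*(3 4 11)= (0 6 2 4 8 11 7 12)(3 9 5 10)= [6, 1, 4, 9, 8, 10, 2, 12, 11, 5, 3, 7, 0]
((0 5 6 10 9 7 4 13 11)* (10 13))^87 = ((0 5 6 13 11)(4 10 9 7))^87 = (0 6 11 5 13)(4 7 9 10)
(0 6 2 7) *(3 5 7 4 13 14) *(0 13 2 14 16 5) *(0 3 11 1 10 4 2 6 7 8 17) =(0 7 13 16 5 8 17)(1 10 4 6 14 11) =[7, 10, 2, 3, 6, 8, 14, 13, 17, 9, 4, 1, 12, 16, 11, 15, 5, 0]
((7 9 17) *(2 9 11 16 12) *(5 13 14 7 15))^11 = ((2 9 17 15 5 13 14 7 11 16 12))^11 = (17)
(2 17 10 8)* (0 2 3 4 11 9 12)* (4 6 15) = (0 2 17 10 8 3 6 15 4 11 9 12) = [2, 1, 17, 6, 11, 5, 15, 7, 3, 12, 8, 9, 0, 13, 14, 4, 16, 10]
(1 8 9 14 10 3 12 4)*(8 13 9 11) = (1 13 9 14 10 3 12 4)(8 11) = [0, 13, 2, 12, 1, 5, 6, 7, 11, 14, 3, 8, 4, 9, 10]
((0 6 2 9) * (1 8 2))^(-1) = (0 9 2 8 1 6)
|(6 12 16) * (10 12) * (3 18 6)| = |(3 18 6 10 12 16)| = 6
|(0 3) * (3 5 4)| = |(0 5 4 3)| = 4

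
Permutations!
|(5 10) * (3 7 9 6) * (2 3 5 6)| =12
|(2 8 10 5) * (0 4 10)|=|(0 4 10 5 2 8)|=6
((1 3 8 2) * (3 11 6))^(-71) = (1 11 6 3 8 2)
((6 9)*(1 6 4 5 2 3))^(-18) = ((1 6 9 4 5 2 3))^(-18) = (1 4 3 9 2 6 5)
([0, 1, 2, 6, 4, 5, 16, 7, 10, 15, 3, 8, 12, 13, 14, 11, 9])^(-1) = (3 10 8 11 15 9 16 6)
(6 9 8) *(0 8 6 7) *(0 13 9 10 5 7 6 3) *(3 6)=(0 8 3)(5 7 13 9 6 10)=[8, 1, 2, 0, 4, 7, 10, 13, 3, 6, 5, 11, 12, 9]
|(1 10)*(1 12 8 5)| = |(1 10 12 8 5)| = 5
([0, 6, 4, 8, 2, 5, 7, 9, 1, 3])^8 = [0, 7, 2, 1, 4, 5, 9, 3, 6, 8]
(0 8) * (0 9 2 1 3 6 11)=(0 8 9 2 1 3 6 11)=[8, 3, 1, 6, 4, 5, 11, 7, 9, 2, 10, 0]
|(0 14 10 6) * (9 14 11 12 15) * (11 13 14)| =20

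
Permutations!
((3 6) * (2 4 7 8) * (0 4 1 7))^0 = ((0 4)(1 7 8 2)(3 6))^0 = (8)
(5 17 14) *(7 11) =[0, 1, 2, 3, 4, 17, 6, 11, 8, 9, 10, 7, 12, 13, 5, 15, 16, 14] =(5 17 14)(7 11)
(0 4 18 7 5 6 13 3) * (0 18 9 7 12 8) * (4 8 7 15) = (0 8)(3 18 12 7 5 6 13)(4 9 15) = [8, 1, 2, 18, 9, 6, 13, 5, 0, 15, 10, 11, 7, 3, 14, 4, 16, 17, 12]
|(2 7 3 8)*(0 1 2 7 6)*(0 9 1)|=12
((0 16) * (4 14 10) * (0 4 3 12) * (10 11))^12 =(0 11)(3 4)(10 16)(12 14)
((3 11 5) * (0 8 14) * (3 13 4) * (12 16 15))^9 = ((0 8 14)(3 11 5 13 4)(12 16 15))^9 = (16)(3 4 13 5 11)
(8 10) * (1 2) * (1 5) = (1 2 5)(8 10) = [0, 2, 5, 3, 4, 1, 6, 7, 10, 9, 8]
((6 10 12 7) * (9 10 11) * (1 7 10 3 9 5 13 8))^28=((1 7 6 11 5 13 8)(3 9)(10 12))^28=(13)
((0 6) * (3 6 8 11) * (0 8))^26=(3 8)(6 11)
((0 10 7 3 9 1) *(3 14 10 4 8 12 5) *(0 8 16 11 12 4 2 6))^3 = (1 16 5)(3 8 11)(4 12 9)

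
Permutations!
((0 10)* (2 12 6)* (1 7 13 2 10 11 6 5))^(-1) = ((0 11 6 10)(1 7 13 2 12 5))^(-1) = (0 10 6 11)(1 5 12 2 13 7)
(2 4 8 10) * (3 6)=(2 4 8 10)(3 6)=[0, 1, 4, 6, 8, 5, 3, 7, 10, 9, 2]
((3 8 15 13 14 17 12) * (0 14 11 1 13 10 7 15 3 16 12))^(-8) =(0 14 17)(1 13 11)(7 15 10)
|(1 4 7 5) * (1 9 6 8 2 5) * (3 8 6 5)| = 6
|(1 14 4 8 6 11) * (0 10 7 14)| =|(0 10 7 14 4 8 6 11 1)| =9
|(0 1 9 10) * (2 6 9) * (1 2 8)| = |(0 2 6 9 10)(1 8)| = 10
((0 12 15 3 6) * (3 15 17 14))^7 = (0 12 17 14 3 6)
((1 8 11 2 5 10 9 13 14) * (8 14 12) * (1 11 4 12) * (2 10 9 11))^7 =(1 14 2 5 9 13)(4 12 8)(10 11)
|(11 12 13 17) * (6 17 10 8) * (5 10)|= 8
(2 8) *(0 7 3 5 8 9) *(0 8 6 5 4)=[7, 1, 9, 4, 0, 6, 5, 3, 2, 8]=(0 7 3 4)(2 9 8)(5 6)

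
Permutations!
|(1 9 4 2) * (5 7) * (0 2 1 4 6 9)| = 4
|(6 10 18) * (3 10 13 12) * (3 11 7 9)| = 9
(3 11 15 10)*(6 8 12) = [0, 1, 2, 11, 4, 5, 8, 7, 12, 9, 3, 15, 6, 13, 14, 10] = (3 11 15 10)(6 8 12)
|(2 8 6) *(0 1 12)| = 3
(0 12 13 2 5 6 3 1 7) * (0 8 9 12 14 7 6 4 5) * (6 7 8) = (0 14 8 9 12 13 2)(1 7 6 3)(4 5) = [14, 7, 0, 1, 5, 4, 3, 6, 9, 12, 10, 11, 13, 2, 8]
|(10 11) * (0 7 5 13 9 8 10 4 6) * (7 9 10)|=10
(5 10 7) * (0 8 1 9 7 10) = (10)(0 8 1 9 7 5) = [8, 9, 2, 3, 4, 0, 6, 5, 1, 7, 10]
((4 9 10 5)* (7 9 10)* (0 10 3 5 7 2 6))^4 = ((0 10 7 9 2 6)(3 5 4))^4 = (0 2 7)(3 5 4)(6 9 10)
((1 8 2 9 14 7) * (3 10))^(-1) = ((1 8 2 9 14 7)(3 10))^(-1) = (1 7 14 9 2 8)(3 10)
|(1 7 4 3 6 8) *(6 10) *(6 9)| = |(1 7 4 3 10 9 6 8)| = 8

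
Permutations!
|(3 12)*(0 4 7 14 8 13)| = 6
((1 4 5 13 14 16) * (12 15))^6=((1 4 5 13 14 16)(12 15))^6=(16)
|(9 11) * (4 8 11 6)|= 5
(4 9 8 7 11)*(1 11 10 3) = (1 11 4 9 8 7 10 3) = [0, 11, 2, 1, 9, 5, 6, 10, 7, 8, 3, 4]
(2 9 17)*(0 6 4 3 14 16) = (0 6 4 3 14 16)(2 9 17) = [6, 1, 9, 14, 3, 5, 4, 7, 8, 17, 10, 11, 12, 13, 16, 15, 0, 2]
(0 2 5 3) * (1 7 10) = [2, 7, 5, 0, 4, 3, 6, 10, 8, 9, 1] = (0 2 5 3)(1 7 10)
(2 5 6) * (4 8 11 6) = (2 5 4 8 11 6) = [0, 1, 5, 3, 8, 4, 2, 7, 11, 9, 10, 6]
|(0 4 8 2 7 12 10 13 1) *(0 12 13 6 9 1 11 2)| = 60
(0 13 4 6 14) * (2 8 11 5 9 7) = (0 13 4 6 14)(2 8 11 5 9 7) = [13, 1, 8, 3, 6, 9, 14, 2, 11, 7, 10, 5, 12, 4, 0]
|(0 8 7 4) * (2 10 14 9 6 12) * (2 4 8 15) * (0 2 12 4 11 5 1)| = 6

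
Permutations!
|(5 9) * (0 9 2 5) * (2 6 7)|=|(0 9)(2 5 6 7)|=4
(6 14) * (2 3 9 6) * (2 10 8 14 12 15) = (2 3 9 6 12 15)(8 14 10) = [0, 1, 3, 9, 4, 5, 12, 7, 14, 6, 8, 11, 15, 13, 10, 2]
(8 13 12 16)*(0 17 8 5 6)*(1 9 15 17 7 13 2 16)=(0 7 13 12 1 9 15 17 8 2 16 5 6)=[7, 9, 16, 3, 4, 6, 0, 13, 2, 15, 10, 11, 1, 12, 14, 17, 5, 8]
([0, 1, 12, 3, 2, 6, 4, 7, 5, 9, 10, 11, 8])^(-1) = (2 4 6 5 8 12)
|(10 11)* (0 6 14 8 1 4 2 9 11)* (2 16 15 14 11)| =12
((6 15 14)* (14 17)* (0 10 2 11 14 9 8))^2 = (0 2 14 15 9)(6 17 8 10 11)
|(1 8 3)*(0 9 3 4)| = |(0 9 3 1 8 4)| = 6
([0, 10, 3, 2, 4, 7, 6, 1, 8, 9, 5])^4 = (10)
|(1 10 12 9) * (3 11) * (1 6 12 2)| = |(1 10 2)(3 11)(6 12 9)| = 6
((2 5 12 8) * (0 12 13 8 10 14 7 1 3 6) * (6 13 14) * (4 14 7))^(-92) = (14)(1 7 5 2 8 13 3)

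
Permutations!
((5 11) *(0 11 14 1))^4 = (0 1 14 5 11)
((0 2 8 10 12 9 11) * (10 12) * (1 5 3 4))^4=((0 2 8 12 9 11)(1 5 3 4))^4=(0 9 8)(2 11 12)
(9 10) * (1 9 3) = (1 9 10 3) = [0, 9, 2, 1, 4, 5, 6, 7, 8, 10, 3]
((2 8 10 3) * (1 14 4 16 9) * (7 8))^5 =(16)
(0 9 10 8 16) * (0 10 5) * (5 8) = (0 9 8 16 10 5) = [9, 1, 2, 3, 4, 0, 6, 7, 16, 8, 5, 11, 12, 13, 14, 15, 10]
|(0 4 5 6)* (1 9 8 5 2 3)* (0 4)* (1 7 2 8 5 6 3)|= 6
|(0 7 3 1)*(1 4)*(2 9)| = 10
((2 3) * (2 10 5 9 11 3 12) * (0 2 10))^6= ((0 2 12 10 5 9 11 3))^6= (0 11 5 12)(2 3 9 10)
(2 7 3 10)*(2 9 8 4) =(2 7 3 10 9 8 4) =[0, 1, 7, 10, 2, 5, 6, 3, 4, 8, 9]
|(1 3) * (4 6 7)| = 6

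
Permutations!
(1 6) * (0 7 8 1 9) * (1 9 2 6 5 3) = (0 7 8 9)(1 5 3)(2 6) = [7, 5, 6, 1, 4, 3, 2, 8, 9, 0]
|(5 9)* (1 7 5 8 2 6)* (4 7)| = |(1 4 7 5 9 8 2 6)| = 8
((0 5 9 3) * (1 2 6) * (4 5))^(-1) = (0 3 9 5 4)(1 6 2)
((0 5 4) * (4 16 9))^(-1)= (0 4 9 16 5)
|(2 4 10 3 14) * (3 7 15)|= 7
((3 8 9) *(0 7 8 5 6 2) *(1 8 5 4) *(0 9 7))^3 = (1 5 9)(2 4 7)(3 8 6)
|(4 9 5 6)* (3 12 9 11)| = 7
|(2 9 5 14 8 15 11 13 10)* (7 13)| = 10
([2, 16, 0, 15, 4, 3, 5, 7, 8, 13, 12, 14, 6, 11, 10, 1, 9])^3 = [2, 13, 0, 16, 4, 1, 15, 7, 8, 14, 5, 12, 3, 10, 6, 9, 11]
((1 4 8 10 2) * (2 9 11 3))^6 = (1 3 9 8)(2 11 10 4)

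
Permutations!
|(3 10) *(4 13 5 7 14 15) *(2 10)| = 6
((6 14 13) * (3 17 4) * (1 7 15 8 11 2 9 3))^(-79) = ((1 7 15 8 11 2 9 3 17 4)(6 14 13))^(-79) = (1 7 15 8 11 2 9 3 17 4)(6 13 14)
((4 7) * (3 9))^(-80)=(9)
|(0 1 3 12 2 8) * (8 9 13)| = |(0 1 3 12 2 9 13 8)| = 8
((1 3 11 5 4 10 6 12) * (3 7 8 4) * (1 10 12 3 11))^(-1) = ((1 7 8 4 12 10 6 3)(5 11))^(-1) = (1 3 6 10 12 4 8 7)(5 11)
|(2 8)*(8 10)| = 3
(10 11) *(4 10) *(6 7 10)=(4 6 7 10 11)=[0, 1, 2, 3, 6, 5, 7, 10, 8, 9, 11, 4]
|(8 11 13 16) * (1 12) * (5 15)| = |(1 12)(5 15)(8 11 13 16)| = 4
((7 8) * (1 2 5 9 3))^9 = ((1 2 5 9 3)(7 8))^9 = (1 3 9 5 2)(7 8)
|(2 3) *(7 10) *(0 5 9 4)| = |(0 5 9 4)(2 3)(7 10)| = 4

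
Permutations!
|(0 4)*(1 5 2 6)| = |(0 4)(1 5 2 6)| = 4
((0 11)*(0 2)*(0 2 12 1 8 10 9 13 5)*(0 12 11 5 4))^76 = ((0 5 12 1 8 10 9 13 4))^76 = (0 8 4 1 13 12 9 5 10)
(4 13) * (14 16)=(4 13)(14 16)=[0, 1, 2, 3, 13, 5, 6, 7, 8, 9, 10, 11, 12, 4, 16, 15, 14]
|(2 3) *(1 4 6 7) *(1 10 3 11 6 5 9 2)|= |(1 4 5 9 2 11 6 7 10 3)|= 10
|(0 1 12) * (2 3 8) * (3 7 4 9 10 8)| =6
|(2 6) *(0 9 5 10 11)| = 10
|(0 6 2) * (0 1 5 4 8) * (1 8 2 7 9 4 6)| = 9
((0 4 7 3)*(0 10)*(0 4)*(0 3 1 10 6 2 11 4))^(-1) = (0 10 1 7 4 11 2 6 3) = ((0 3 6 2 11 4 7 1 10))^(-1)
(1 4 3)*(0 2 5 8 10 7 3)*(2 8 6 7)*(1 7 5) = (0 8 10 2 1 4)(3 7)(5 6) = [8, 4, 1, 7, 0, 6, 5, 3, 10, 9, 2]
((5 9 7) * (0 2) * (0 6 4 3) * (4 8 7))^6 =((0 2 6 8 7 5 9 4 3))^6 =(0 9 8)(2 4 7)(3 5 6)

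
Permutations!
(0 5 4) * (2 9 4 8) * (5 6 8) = [6, 1, 9, 3, 0, 5, 8, 7, 2, 4] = (0 6 8 2 9 4)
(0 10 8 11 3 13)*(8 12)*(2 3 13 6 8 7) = (0 10 12 7 2 3 6 8 11 13) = [10, 1, 3, 6, 4, 5, 8, 2, 11, 9, 12, 13, 7, 0]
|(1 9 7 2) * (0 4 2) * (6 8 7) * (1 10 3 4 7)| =4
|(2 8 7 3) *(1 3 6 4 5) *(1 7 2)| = 4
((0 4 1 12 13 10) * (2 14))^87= ((0 4 1 12 13 10)(2 14))^87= (0 12)(1 10)(2 14)(4 13)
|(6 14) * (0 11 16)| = 6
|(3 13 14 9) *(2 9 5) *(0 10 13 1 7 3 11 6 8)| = |(0 10 13 14 5 2 9 11 6 8)(1 7 3)| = 30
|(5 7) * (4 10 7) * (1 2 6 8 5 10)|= 6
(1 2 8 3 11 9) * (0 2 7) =(0 2 8 3 11 9 1 7) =[2, 7, 8, 11, 4, 5, 6, 0, 3, 1, 10, 9]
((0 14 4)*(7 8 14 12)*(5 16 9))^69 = ((0 12 7 8 14 4)(5 16 9))^69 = (16)(0 8)(4 7)(12 14)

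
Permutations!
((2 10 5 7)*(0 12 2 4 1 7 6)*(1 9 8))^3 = ((0 12 2 10 5 6)(1 7 4 9 8))^3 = (0 10)(1 9 7 8 4)(2 6)(5 12)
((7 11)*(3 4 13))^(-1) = (3 13 4)(7 11)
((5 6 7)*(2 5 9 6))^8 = (6 9 7)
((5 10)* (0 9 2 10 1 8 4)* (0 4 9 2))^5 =(0 8 5 2 9 1 10)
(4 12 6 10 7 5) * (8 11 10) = (4 12 6 8 11 10 7 5) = [0, 1, 2, 3, 12, 4, 8, 5, 11, 9, 7, 10, 6]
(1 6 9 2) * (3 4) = (1 6 9 2)(3 4) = [0, 6, 1, 4, 3, 5, 9, 7, 8, 2]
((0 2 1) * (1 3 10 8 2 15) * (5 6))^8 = (0 1 15)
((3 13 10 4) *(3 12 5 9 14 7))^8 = ((3 13 10 4 12 5 9 14 7))^8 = (3 7 14 9 5 12 4 10 13)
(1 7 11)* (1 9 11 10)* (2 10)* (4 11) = [0, 7, 10, 3, 11, 5, 6, 2, 8, 4, 1, 9] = (1 7 2 10)(4 11 9)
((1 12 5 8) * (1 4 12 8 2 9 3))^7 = ((1 8 4 12 5 2 9 3))^7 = (1 3 9 2 5 12 4 8)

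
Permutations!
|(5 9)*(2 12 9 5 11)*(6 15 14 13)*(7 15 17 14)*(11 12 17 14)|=6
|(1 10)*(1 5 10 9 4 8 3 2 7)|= 14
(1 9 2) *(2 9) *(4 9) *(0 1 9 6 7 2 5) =(0 1 5)(2 9 4 6 7) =[1, 5, 9, 3, 6, 0, 7, 2, 8, 4]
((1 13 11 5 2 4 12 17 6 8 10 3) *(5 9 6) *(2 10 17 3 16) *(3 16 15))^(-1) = (1 3 15 10 5 17 8 6 9 11 13)(2 16 12 4)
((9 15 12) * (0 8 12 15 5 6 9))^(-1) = (15)(0 12 8)(5 9 6)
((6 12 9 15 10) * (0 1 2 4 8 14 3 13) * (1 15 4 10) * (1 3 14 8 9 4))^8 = ((0 15 3 13)(1 2 10 6 12 4 9))^8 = (15)(1 2 10 6 12 4 9)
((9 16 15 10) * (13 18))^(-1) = (9 10 15 16)(13 18)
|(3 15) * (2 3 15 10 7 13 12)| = 6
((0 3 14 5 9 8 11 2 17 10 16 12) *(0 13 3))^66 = ((2 17 10 16 12 13 3 14 5 9 8 11))^66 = (2 3)(5 10)(8 12)(9 16)(11 13)(14 17)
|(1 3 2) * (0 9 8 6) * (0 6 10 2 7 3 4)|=14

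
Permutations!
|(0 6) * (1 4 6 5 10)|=|(0 5 10 1 4 6)|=6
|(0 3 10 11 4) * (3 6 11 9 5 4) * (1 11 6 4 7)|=|(0 4)(1 11 3 10 9 5 7)|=14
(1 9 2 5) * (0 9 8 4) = (0 9 2 5 1 8 4) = [9, 8, 5, 3, 0, 1, 6, 7, 4, 2]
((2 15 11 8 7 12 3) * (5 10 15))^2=(2 10 11 7 3 5 15 8 12)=((2 5 10 15 11 8 7 12 3))^2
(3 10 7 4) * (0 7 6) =(0 7 4 3 10 6) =[7, 1, 2, 10, 3, 5, 0, 4, 8, 9, 6]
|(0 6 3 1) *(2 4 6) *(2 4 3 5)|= 7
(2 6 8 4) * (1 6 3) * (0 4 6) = (0 4 2 3 1)(6 8) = [4, 0, 3, 1, 2, 5, 8, 7, 6]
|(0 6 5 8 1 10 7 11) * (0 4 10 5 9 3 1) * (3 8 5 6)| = 12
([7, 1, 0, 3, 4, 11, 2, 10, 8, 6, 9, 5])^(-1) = [2, 1, 6, 3, 4, 11, 9, 0, 8, 10, 7, 5]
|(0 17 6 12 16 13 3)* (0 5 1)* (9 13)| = |(0 17 6 12 16 9 13 3 5 1)| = 10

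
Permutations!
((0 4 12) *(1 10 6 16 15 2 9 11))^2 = (0 12 4)(1 6 15 9)(2 11 10 16)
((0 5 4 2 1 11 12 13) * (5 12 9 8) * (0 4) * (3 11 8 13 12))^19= ((0 3 11 9 13 4 2 1 8 5))^19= (0 5 8 1 2 4 13 9 11 3)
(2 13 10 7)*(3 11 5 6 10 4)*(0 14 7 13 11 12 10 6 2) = (0 14 7)(2 11 5)(3 12 10 13 4) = [14, 1, 11, 12, 3, 2, 6, 0, 8, 9, 13, 5, 10, 4, 7]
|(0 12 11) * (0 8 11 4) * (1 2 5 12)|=6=|(0 1 2 5 12 4)(8 11)|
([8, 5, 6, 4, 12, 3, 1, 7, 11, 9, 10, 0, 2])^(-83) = (0 8 11)(1 5 3 4 12 2 6)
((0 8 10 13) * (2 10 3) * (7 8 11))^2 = (0 7 3 10)(2 13 11 8)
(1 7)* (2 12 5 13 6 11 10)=(1 7)(2 12 5 13 6 11 10)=[0, 7, 12, 3, 4, 13, 11, 1, 8, 9, 2, 10, 5, 6]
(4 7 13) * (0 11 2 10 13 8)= (0 11 2 10 13 4 7 8)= [11, 1, 10, 3, 7, 5, 6, 8, 0, 9, 13, 2, 12, 4]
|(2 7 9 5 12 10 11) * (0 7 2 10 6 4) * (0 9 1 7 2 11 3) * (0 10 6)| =8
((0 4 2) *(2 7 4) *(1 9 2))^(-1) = ((0 1 9 2)(4 7))^(-1) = (0 2 9 1)(4 7)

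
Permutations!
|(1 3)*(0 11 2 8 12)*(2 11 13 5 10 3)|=|(0 13 5 10 3 1 2 8 12)|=9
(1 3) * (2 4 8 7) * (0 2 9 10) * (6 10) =(0 2 4 8 7 9 6 10)(1 3) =[2, 3, 4, 1, 8, 5, 10, 9, 7, 6, 0]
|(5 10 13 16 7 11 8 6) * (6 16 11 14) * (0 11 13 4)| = |(0 11 8 16 7 14 6 5 10 4)| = 10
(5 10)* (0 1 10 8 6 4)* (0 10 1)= (4 10 5 8 6)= [0, 1, 2, 3, 10, 8, 4, 7, 6, 9, 5]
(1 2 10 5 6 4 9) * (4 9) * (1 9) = [0, 2, 10, 3, 4, 6, 1, 7, 8, 9, 5] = (1 2 10 5 6)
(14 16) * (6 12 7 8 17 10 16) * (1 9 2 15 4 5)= (1 9 2 15 4 5)(6 12 7 8 17 10 16 14)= [0, 9, 15, 3, 5, 1, 12, 8, 17, 2, 16, 11, 7, 13, 6, 4, 14, 10]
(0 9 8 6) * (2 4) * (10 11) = (0 9 8 6)(2 4)(10 11) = [9, 1, 4, 3, 2, 5, 0, 7, 6, 8, 11, 10]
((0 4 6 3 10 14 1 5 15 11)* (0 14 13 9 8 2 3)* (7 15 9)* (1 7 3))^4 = (15)(0 4 6)(1 2 8 9 5)(3 10 13)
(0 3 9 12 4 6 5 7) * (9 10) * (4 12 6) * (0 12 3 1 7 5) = [1, 7, 2, 10, 4, 5, 0, 12, 8, 6, 9, 11, 3] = (0 1 7 12 3 10 9 6)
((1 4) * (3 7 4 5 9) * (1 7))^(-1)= (1 3 9 5)(4 7)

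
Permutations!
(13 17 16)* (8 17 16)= (8 17)(13 16)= [0, 1, 2, 3, 4, 5, 6, 7, 17, 9, 10, 11, 12, 16, 14, 15, 13, 8]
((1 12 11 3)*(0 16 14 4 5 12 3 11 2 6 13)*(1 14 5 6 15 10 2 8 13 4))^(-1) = (0 13 8 12 5 16)(1 14 3)(2 10 15)(4 6)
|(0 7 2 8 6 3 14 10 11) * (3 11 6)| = 9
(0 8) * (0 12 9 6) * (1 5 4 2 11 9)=(0 8 12 1 5 4 2 11 9 6)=[8, 5, 11, 3, 2, 4, 0, 7, 12, 6, 10, 9, 1]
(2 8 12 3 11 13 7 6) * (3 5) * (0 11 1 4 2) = (0 11 13 7 6)(1 4 2 8 12 5 3) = [11, 4, 8, 1, 2, 3, 0, 6, 12, 9, 10, 13, 5, 7]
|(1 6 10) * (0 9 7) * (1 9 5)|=7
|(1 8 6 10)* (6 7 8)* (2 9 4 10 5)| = |(1 6 5 2 9 4 10)(7 8)| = 14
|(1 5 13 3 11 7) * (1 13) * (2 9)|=4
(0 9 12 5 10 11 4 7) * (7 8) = [9, 1, 2, 3, 8, 10, 6, 0, 7, 12, 11, 4, 5] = (0 9 12 5 10 11 4 8 7)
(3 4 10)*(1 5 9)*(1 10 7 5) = (3 4 7 5 9 10) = [0, 1, 2, 4, 7, 9, 6, 5, 8, 10, 3]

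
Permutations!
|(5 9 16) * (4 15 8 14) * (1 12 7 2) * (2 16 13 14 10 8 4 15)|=22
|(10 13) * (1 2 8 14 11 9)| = 6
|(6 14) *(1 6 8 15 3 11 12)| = |(1 6 14 8 15 3 11 12)| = 8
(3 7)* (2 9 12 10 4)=(2 9 12 10 4)(3 7)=[0, 1, 9, 7, 2, 5, 6, 3, 8, 12, 4, 11, 10]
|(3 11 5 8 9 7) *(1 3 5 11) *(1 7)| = 6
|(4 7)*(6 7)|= 3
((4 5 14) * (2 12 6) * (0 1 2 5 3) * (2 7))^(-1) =((0 1 7 2 12 6 5 14 4 3))^(-1) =(0 3 4 14 5 6 12 2 7 1)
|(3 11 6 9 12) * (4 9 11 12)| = |(3 12)(4 9)(6 11)| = 2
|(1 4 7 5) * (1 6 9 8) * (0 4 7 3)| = |(0 4 3)(1 7 5 6 9 8)| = 6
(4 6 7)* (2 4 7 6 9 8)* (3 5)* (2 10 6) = (2 4 9 8 10 6)(3 5) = [0, 1, 4, 5, 9, 3, 2, 7, 10, 8, 6]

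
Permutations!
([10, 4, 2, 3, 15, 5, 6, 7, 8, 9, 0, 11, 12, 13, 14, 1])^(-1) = (0 10)(1 15 4)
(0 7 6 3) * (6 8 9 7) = (0 6 3)(7 8 9) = [6, 1, 2, 0, 4, 5, 3, 8, 9, 7]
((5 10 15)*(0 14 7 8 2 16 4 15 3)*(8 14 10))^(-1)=(0 3 10)(2 8 5 15 4 16)(7 14)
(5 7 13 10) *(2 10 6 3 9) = (2 10 5 7 13 6 3 9) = [0, 1, 10, 9, 4, 7, 3, 13, 8, 2, 5, 11, 12, 6]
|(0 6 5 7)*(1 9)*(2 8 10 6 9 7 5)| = 4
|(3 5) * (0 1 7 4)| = 4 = |(0 1 7 4)(3 5)|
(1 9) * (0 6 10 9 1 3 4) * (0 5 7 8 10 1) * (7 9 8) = (0 6 1)(3 4 5 9)(8 10) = [6, 0, 2, 4, 5, 9, 1, 7, 10, 3, 8]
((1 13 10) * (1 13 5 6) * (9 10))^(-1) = ((1 5 6)(9 10 13))^(-1) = (1 6 5)(9 13 10)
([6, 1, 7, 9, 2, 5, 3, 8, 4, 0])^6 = [3, 1, 8, 0, 7, 5, 9, 4, 2, 6]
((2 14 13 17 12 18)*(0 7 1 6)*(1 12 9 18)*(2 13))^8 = (18)(0 1 7 6 12)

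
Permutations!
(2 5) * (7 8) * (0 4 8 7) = (0 4 8)(2 5) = [4, 1, 5, 3, 8, 2, 6, 7, 0]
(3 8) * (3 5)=(3 8 5)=[0, 1, 2, 8, 4, 3, 6, 7, 5]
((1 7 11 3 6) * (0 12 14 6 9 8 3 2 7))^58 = ((0 12 14 6 1)(2 7 11)(3 9 8))^58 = (0 6 12 1 14)(2 7 11)(3 9 8)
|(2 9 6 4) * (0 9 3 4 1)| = |(0 9 6 1)(2 3 4)| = 12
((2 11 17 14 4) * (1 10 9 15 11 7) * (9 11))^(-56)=(17)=((1 10 11 17 14 4 2 7)(9 15))^(-56)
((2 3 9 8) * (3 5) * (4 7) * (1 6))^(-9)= (1 6)(2 5 3 9 8)(4 7)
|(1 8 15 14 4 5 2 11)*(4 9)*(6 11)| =|(1 8 15 14 9 4 5 2 6 11)| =10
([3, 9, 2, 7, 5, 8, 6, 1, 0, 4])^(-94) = [7, 4, 2, 1, 8, 0, 6, 9, 3, 5]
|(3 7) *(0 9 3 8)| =|(0 9 3 7 8)| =5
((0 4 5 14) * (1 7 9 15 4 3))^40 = ((0 3 1 7 9 15 4 5 14))^40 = (0 9 14 7 5 1 4 3 15)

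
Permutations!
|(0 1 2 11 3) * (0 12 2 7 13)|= |(0 1 7 13)(2 11 3 12)|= 4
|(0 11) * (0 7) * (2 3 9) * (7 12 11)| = 6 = |(0 7)(2 3 9)(11 12)|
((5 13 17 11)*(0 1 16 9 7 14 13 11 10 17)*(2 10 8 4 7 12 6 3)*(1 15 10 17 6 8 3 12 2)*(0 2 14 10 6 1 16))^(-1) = (0 1 10 7 4 8 12 6 15)(2 13 14 9 16 3 17)(5 11)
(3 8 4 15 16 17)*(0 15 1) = (0 15 16 17 3 8 4 1) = [15, 0, 2, 8, 1, 5, 6, 7, 4, 9, 10, 11, 12, 13, 14, 16, 17, 3]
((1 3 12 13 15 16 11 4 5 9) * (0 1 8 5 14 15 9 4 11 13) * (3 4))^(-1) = (0 12 3 5 8 9 13 16 15 14 4 1)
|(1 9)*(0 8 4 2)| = |(0 8 4 2)(1 9)| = 4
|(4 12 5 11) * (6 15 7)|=12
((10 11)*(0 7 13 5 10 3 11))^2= (0 13 10 7 5)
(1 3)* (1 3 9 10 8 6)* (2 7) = (1 9 10 8 6)(2 7) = [0, 9, 7, 3, 4, 5, 1, 2, 6, 10, 8]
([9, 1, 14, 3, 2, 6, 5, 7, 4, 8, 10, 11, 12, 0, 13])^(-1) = (0 13 14 2 4 8 9)(5 6)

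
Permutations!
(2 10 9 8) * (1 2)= (1 2 10 9 8)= [0, 2, 10, 3, 4, 5, 6, 7, 1, 8, 9]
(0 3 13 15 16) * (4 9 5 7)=(0 3 13 15 16)(4 9 5 7)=[3, 1, 2, 13, 9, 7, 6, 4, 8, 5, 10, 11, 12, 15, 14, 16, 0]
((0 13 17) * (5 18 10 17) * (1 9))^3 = ((0 13 5 18 10 17)(1 9))^3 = (0 18)(1 9)(5 17)(10 13)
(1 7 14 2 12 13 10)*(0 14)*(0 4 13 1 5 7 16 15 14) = (1 16 15 14 2 12)(4 13 10 5 7) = [0, 16, 12, 3, 13, 7, 6, 4, 8, 9, 5, 11, 1, 10, 2, 14, 15]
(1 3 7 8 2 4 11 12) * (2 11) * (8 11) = [0, 3, 4, 7, 2, 5, 6, 11, 8, 9, 10, 12, 1] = (1 3 7 11 12)(2 4)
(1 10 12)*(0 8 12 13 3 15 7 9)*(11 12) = (0 8 11 12 1 10 13 3 15 7 9) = [8, 10, 2, 15, 4, 5, 6, 9, 11, 0, 13, 12, 1, 3, 14, 7]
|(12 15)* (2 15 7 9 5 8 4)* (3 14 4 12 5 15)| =12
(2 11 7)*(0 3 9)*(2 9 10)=(0 3 10 2 11 7 9)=[3, 1, 11, 10, 4, 5, 6, 9, 8, 0, 2, 7]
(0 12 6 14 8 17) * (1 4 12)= (0 1 4 12 6 14 8 17)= [1, 4, 2, 3, 12, 5, 14, 7, 17, 9, 10, 11, 6, 13, 8, 15, 16, 0]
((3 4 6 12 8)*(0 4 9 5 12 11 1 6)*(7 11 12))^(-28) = (1 11 7 5 9 3 8 12 6)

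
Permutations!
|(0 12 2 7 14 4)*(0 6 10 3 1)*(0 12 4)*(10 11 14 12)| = 15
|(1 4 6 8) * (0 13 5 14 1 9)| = 9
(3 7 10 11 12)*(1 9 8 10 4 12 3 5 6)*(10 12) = (1 9 8 12 5 6)(3 7 4 10 11) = [0, 9, 2, 7, 10, 6, 1, 4, 12, 8, 11, 3, 5]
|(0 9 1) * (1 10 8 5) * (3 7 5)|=8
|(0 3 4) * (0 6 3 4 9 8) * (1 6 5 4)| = 6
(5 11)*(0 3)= (0 3)(5 11)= [3, 1, 2, 0, 4, 11, 6, 7, 8, 9, 10, 5]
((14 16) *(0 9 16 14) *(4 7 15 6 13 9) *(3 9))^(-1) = ((0 4 7 15 6 13 3 9 16))^(-1) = (0 16 9 3 13 6 15 7 4)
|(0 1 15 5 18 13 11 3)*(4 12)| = 8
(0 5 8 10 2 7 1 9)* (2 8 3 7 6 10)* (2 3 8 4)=(0 5 8 3 7 1 9)(2 6 10 4)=[5, 9, 6, 7, 2, 8, 10, 1, 3, 0, 4]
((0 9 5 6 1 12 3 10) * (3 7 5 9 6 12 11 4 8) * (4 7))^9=((0 6 1 11 7 5 12 4 8 3 10))^9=(0 3 4 5 11 6 10 8 12 7 1)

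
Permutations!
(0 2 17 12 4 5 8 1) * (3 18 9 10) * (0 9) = (0 2 17 12 4 5 8 1 9 10 3 18) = [2, 9, 17, 18, 5, 8, 6, 7, 1, 10, 3, 11, 4, 13, 14, 15, 16, 12, 0]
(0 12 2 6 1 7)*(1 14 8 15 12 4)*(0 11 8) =(0 4 1 7 11 8 15 12 2 6 14) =[4, 7, 6, 3, 1, 5, 14, 11, 15, 9, 10, 8, 2, 13, 0, 12]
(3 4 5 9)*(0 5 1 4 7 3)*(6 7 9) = (0 5 6 7 3 9)(1 4) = [5, 4, 2, 9, 1, 6, 7, 3, 8, 0]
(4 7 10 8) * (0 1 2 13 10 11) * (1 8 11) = (0 8 4 7 1 2 13 10 11) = [8, 2, 13, 3, 7, 5, 6, 1, 4, 9, 11, 0, 12, 10]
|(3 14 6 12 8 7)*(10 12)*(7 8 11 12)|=10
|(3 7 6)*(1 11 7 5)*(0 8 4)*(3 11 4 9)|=21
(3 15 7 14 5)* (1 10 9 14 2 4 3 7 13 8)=[0, 10, 4, 15, 3, 7, 6, 2, 1, 14, 9, 11, 12, 8, 5, 13]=(1 10 9 14 5 7 2 4 3 15 13 8)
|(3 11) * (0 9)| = 2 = |(0 9)(3 11)|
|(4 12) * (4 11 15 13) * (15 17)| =6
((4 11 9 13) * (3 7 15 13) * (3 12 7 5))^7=((3 5)(4 11 9 12 7 15 13))^7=(15)(3 5)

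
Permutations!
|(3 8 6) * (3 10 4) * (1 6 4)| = |(1 6 10)(3 8 4)| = 3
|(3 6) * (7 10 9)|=|(3 6)(7 10 9)|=6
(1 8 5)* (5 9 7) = (1 8 9 7 5) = [0, 8, 2, 3, 4, 1, 6, 5, 9, 7]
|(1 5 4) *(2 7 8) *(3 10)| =6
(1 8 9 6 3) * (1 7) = (1 8 9 6 3 7) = [0, 8, 2, 7, 4, 5, 3, 1, 9, 6]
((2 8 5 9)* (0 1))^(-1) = (0 1)(2 9 5 8)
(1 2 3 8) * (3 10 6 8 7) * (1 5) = (1 2 10 6 8 5)(3 7) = [0, 2, 10, 7, 4, 1, 8, 3, 5, 9, 6]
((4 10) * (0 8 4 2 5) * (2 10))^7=((10)(0 8 4 2 5))^7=(10)(0 4 5 8 2)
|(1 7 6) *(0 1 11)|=5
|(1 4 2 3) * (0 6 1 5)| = |(0 6 1 4 2 3 5)| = 7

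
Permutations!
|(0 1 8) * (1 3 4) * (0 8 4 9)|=6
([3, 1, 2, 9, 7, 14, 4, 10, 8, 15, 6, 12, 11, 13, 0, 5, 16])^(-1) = [14, 1, 2, 0, 6, 15, 10, 4, 8, 3, 7, 12, 11, 13, 5, 9, 16]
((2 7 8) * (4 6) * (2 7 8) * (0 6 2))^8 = ((0 6 4 2 8 7))^8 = (0 4 8)(2 7 6)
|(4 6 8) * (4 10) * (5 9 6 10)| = 4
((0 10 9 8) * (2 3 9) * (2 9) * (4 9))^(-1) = (0 8 9 4 10)(2 3)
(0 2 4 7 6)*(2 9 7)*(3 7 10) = (0 9 10 3 7 6)(2 4) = [9, 1, 4, 7, 2, 5, 0, 6, 8, 10, 3]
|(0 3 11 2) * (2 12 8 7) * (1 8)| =|(0 3 11 12 1 8 7 2)| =8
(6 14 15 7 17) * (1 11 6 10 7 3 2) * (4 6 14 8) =(1 11 14 15 3 2)(4 6 8)(7 17 10) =[0, 11, 1, 2, 6, 5, 8, 17, 4, 9, 7, 14, 12, 13, 15, 3, 16, 10]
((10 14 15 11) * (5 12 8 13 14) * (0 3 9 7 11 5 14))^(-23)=((0 3 9 7 11 10 14 15 5 12 8 13))^(-23)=(0 3 9 7 11 10 14 15 5 12 8 13)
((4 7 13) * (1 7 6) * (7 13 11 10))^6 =(1 4)(6 13)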